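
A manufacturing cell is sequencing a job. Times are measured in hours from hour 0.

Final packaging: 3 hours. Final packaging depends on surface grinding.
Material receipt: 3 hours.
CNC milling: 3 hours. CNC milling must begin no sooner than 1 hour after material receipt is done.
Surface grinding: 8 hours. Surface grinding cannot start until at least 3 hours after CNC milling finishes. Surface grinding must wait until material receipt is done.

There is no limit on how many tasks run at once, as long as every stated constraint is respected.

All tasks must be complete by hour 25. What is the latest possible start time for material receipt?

4

Nothing follows final packaging; the deadline of hour 25 is its only limit. It must start by 25 − 3 = hour 22.
Surface grinding must finish before final packaging (must start by hour 22). With an 8-hour duration, surface grinding must start by 22 − 8 = hour 14.
CNC milling must finish before surface grinding (must start by hour 14, minus 3-hour gap → hour 11). With a 3-hour duration, CNC milling must start by 11 − 3 = hour 8.
Material receipt feeds CNC milling (must start by hour 8, minus 1-hour gap → hour 7); surface grinding (must start by hour 14). Taking the minimum, material receipt must finish by hour 7 and start by 7 − 3 = hour 4.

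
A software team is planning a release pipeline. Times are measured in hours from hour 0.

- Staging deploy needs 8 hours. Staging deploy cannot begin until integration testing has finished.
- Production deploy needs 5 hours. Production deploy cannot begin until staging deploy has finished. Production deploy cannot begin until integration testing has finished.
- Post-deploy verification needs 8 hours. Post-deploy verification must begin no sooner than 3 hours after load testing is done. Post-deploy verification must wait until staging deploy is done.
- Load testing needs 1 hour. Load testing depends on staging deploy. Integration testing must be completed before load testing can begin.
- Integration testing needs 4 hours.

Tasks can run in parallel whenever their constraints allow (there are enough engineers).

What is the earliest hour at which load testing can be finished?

13

Nothing blocks integration testing, so it runs from hour 0 to hour 4.
Staging deploy waits on integration testing (finishes hour 4), so it starts at hour 4 and finishes at 4 + 8 = hour 12.
Load testing has to wait for staging deploy (finishes hour 12); integration testing (finishes hour 4). The latest of these is hour 12, so load testing runs hour 12 to 12 + 1 = hour 13.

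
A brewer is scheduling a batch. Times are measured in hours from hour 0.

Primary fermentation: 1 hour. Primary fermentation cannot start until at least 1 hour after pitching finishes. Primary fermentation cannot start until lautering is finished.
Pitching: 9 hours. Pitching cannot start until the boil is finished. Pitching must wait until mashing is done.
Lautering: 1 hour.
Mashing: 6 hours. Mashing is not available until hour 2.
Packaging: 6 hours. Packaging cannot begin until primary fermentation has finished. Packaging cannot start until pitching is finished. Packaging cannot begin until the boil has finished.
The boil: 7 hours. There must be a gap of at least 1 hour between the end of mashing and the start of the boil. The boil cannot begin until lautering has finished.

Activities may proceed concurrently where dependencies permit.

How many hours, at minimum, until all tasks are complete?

33

Lautering has no prerequisites, so it starts at hour 0 and finishes at hour 1.
After its own release at hour 2, mashing can start at hour 2 and finishes at hour 8.
The boil cannot start until mashing (finishes hour 8, plus 1-hour gap → hour 9); lautering (finishes hour 1). The controlling bound is hour 9, so the boil finishes at 9 + 7 = hour 16.
Pitching cannot start until the boil (finishes hour 16); mashing (finishes hour 8). The controlling bound is hour 16, so pitching finishes at 16 + 9 = hour 25.
For primary fermentation: pitching (finishes hour 25, plus 1-hour gap → hour 26); lautering (finishes hour 1). Taking the maximum gives a start of hour 26, and it finishes at 26 + 1 = hour 27.
For packaging: primary fermentation (finishes hour 27); pitching (finishes hour 25); the boil (finishes hour 16). Taking the maximum gives a start of hour 27, and it finishes at 27 + 6 = hour 33.
All tasks are finished once the last one completes. Finish times: Mashing at 8, Lautering at 1, The boil at 16, Pitching at 25, Primary fermentation at 27, Packaging at 33. The latest is hour 33.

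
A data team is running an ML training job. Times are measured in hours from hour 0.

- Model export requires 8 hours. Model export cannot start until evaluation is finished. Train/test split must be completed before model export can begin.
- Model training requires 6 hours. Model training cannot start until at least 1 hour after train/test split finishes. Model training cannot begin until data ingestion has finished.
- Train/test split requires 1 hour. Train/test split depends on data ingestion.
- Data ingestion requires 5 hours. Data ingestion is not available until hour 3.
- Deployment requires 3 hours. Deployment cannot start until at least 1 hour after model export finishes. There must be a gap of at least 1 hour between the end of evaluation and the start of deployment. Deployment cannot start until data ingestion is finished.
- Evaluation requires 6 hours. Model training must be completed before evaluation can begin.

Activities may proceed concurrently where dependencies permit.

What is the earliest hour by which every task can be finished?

34

Data ingestion cannot begin until its own release at hour 3. It runs from hour 3 to 3 + 5 = hour 8.
After data ingestion (finishes hour 8), train/test split can start at hour 8 and finishes at hour 9.
Model training needs all of train/test split (finishes hour 9, plus 1-hour gap → hour 10); data ingestion (finishes hour 8). That puts its earliest start at hour 10; it finishes at 10 + 6 = hour 16.
After model training (finishes hour 16), evaluation can start at hour 16 and finishes at hour 22.
Model export needs all of evaluation (finishes hour 22); train/test split (finishes hour 9). That puts its earliest start at hour 22; it finishes at 22 + 8 = hour 30.
Deployment has to wait for model export (finishes hour 30, plus 1-hour gap → hour 31); evaluation (finishes hour 22, plus 1-hour gap → hour 23); data ingestion (finishes hour 8). The latest of these is hour 31, so deployment runs hour 31 to 31 + 3 = hour 34.
All tasks are finished once the last one completes. Finish times: Data ingestion at 8, Train/test split at 9, Model training at 16, Evaluation at 22, Model export at 30, Deployment at 34. The latest is hour 34.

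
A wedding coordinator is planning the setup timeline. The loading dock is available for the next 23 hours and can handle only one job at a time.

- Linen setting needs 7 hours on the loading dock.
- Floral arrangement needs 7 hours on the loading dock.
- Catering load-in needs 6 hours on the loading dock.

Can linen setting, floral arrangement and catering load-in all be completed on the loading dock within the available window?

Running back to back, the jobs need 7 + 7 + 6 = 20 hours on the loading dock.
Since 20 ≤ 23, they fit within the window.

Yes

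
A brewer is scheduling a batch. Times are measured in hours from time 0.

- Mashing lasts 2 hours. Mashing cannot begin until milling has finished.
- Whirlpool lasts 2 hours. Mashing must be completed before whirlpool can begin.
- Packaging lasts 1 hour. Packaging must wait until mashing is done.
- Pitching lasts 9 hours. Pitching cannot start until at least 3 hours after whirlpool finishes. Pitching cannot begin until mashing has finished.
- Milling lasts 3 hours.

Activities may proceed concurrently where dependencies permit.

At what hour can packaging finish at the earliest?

Milling can start immediately at hour 0; it finishes at hour 3.
After milling (finishes hour 3), mashing can start at hour 3 and finishes at hour 5.
After mashing (finishes hour 5), packaging can start at hour 5 and finishes at hour 6.

6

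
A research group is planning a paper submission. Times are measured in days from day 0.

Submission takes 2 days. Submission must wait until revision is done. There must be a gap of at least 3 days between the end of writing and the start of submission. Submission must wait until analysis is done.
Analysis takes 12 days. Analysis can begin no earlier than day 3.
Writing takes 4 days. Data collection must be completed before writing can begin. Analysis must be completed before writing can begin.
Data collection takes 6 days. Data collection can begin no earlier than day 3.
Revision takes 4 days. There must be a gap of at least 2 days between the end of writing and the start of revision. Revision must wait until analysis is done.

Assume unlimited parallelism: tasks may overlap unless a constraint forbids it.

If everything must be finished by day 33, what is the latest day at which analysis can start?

Nothing follows submission; the deadline of day 33 is its only limit. It must start by 33 − 2 = day 31.
Revision has to be done before submission (must start by day 31). That means finishing by day 31, i.e. starting by 31 − 4 = day 27.
Writing has several dependents: revision (must start by day 27, minus 2-day gap → day 25); submission (must start by day 31, minus 3-day gap → day 28). The earliest of those limits is day 25, so writing must start by 25 − 4 = day 21.
Analysis feeds writing (must start by day 21); revision (must start by day 27); submission (must start by day 31). Taking the minimum, analysis must finish by day 21 and start by 21 − 12 = day 9.

9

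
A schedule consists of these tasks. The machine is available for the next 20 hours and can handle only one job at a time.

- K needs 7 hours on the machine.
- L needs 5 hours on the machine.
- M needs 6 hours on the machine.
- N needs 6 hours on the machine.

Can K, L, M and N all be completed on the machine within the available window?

Running back to back, the jobs need 7 + 5 + 6 + 6 = 24 hours on the machine.
Since 24 > 20, they cannot all fit.

No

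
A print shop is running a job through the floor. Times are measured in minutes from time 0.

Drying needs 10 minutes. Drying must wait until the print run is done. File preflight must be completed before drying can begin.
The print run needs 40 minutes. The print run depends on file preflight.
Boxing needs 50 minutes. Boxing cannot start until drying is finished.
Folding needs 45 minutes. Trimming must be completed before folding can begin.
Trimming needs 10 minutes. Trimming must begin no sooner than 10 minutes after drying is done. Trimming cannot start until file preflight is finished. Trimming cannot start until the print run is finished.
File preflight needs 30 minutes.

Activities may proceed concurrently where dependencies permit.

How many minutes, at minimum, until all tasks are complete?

145

File preflight has no prerequisites, so it starts at minute 0 and finishes at minute 30.
After file preflight (finishes minute 30), the print run can start at minute 30 and finishes at minute 70.
For drying: the print run (finishes minute 70); file preflight (finishes minute 30). Taking the maximum gives a start of minute 70, and it finishes at 70 + 10 = minute 80.
Boxing cannot begin until drying (finishes minute 80). It runs from minute 80 to 80 + 50 = minute 130.
For trimming: drying (finishes minute 80, plus 10-minute gap → minute 90); file preflight (finishes minute 30); the print run (finishes minute 70). Taking the maximum gives a start of minute 90, and it finishes at 90 + 10 = minute 100.
After trimming (finishes minute 100), folding can start at minute 100 and finishes at minute 145.
All tasks are finished once the last one completes. Finish times: File preflight at 30, The print run at 70, Drying at 80, Trimming at 100, Folding at 145, Boxing at 130. The latest is minute 145.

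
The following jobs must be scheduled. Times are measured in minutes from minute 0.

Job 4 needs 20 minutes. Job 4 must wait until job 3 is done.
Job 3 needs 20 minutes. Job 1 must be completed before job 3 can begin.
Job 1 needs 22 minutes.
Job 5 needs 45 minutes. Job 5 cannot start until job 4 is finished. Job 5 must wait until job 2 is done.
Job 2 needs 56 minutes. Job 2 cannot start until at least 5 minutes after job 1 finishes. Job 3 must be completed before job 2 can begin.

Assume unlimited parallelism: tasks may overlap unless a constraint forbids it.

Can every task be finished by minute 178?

Yes

Job 1 can start immediately at minute 0; it finishes at minute 22.
Job 3 waits on job 1 (finishes minute 22), so it starts at minute 22 and finishes at 22 + 20 = minute 42.
After job 3 (finishes minute 42), job 4 can start at minute 42 and finishes at minute 62.
Job 2 has to wait for job 1 (finishes minute 22, plus 5-minute gap → minute 27); job 3 (finishes minute 42). The latest of these is minute 42, so job 2 runs minute 42 to 42 + 56 = minute 98.
Job 5 needs all of job 4 (finishes minute 62); job 2 (finishes minute 98). That puts its earliest start at minute 98; it finishes at 98 + 45 = minute 143.
Every task is finished by minute 143, which is no later than the deadline of 178, so the schedule is feasible.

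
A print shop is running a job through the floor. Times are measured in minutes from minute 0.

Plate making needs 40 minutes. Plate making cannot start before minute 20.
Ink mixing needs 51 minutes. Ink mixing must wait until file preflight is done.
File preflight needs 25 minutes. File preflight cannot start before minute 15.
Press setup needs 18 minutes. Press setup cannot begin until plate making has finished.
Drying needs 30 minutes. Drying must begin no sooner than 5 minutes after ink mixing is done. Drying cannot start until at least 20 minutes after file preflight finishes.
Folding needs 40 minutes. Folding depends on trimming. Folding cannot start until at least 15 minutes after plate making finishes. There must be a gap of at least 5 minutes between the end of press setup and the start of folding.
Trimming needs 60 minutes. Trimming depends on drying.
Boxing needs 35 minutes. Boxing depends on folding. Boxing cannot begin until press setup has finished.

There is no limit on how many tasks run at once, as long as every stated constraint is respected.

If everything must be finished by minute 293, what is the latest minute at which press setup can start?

195

Nothing follows boxing; the deadline of minute 293 is its only limit. It must start by 293 − 35 = minute 258.
Folding feeds into boxing (must start by minute 258); so folding must finish by minute 258 and therefore start by minute 218.
Press setup feeds folding (must start by minute 218, minus 5-minute gap → minute 213); boxing (must start by minute 258). Taking the minimum, press setup must finish by minute 213 and start by 213 − 18 = minute 195.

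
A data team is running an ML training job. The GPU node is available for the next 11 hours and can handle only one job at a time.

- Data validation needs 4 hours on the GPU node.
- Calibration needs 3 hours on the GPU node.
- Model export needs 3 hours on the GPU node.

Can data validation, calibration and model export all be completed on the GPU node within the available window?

Running back to back, the jobs need 4 + 3 + 3 = 10 hours on the GPU node.
Since 10 ≤ 11, they fit within the window.

Yes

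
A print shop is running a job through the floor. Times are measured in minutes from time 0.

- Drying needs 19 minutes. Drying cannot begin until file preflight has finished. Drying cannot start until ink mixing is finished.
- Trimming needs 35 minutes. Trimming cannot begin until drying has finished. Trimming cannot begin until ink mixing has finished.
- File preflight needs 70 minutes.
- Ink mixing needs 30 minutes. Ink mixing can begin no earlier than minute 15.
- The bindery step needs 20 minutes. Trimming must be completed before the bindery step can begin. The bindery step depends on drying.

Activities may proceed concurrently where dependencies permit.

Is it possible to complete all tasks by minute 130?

No

After its own release at minute 15, ink mixing can start at minute 15 and finishes at minute 45.
File preflight can start immediately at minute 0; it finishes at minute 70.
For drying: file preflight (finishes minute 70); ink mixing (finishes minute 45). Taking the maximum gives a start of minute 70, and it finishes at 70 + 19 = minute 89.
Trimming needs all of drying (finishes minute 89); ink mixing (finishes minute 45). That puts its earliest start at minute 89; it finishes at 89 + 35 = minute 124.
For the bindery step: trimming (finishes minute 124); drying (finishes minute 89). Taking the maximum gives a start of minute 124, and it finishes at 124 + 20 = minute 144.
The earliest everything can be done is minute 144, which is after the deadline of 130, so it is not possible.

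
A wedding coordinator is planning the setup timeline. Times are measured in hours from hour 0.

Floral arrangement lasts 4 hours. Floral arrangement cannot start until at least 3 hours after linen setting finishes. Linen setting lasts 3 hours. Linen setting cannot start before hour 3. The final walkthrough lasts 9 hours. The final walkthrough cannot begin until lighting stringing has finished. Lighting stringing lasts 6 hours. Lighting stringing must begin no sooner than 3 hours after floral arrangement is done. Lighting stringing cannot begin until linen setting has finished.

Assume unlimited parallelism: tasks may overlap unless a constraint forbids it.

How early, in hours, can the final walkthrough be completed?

31

Linen setting waits on its own release at hour 3, so it starts at hour 3 and finishes at 3 + 3 = hour 6.
Floral arrangement waits on linen setting (finishes hour 6, plus 3-hour gap → hour 9), so it starts at hour 9 and finishes at 9 + 4 = hour 13.
For lighting stringing: floral arrangement (finishes hour 13, plus 3-hour gap → hour 16); linen setting (finishes hour 6). Taking the maximum gives a start of hour 16, and it finishes at 16 + 6 = hour 22.
The final walkthrough cannot begin until lighting stringing (finishes hour 22). It runs from hour 22 to 22 + 9 = hour 31.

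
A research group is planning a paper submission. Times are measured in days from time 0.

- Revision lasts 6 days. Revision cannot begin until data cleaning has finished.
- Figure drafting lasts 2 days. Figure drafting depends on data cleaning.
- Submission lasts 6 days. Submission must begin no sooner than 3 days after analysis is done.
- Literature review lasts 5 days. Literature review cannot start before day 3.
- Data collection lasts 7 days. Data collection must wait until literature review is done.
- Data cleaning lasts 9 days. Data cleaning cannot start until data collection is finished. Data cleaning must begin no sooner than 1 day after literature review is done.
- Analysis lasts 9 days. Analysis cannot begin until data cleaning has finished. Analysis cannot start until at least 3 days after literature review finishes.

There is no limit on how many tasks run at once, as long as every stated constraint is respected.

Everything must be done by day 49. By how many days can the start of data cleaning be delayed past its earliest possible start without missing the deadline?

Literature review waits on its own release at day 3, so it starts at day 3 and finishes at 3 + 5 = day 8.
After literature review (finishes day 8), data collection can start at day 8 and finishes at day 15.
Data cleaning needs all of data collection (finishes day 15); literature review (finishes day 8, plus 1-day gap → day 9). That puts its earliest start at day 15; it finishes at 15 + 9 = day 24.

Working backward from the deadline:
To finish by day 49, submission (duration 6) must start no later than day 43.
Analysis has to be done before submission (must start by day 43, minus 3-day gap → day 40). That means finishing by day 40, i.e. starting by 40 − 9 = day 31.
Nothing follows figure drafting; the deadline of day 49 is its only limit. It must start by 49 − 2 = day 47.
Revision has no dependents, so it just needs to finish by day 49. Starting by 49 − 6 = day 43 achieves that.
For data cleaning: analysis (must start by day 31); figure drafting (must start by day 47); revision (must start by day 43). The most restrictive is day 31; with a 9-day duration, data cleaning must start by day 22.
So data cleaning can start as early as day 15 and as late as day 22, giving 22 − 15 = 7 days of slack.

7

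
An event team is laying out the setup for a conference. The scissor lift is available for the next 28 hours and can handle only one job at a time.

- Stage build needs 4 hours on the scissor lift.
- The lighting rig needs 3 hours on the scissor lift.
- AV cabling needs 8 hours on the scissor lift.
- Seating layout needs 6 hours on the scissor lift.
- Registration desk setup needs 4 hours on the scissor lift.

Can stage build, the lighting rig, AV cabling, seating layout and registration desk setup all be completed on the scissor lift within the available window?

Running back to back, the jobs need 4 + 3 + 8 + 6 + 4 = 25 hours on the scissor lift.
Since 25 ≤ 28, they fit within the window.

Yes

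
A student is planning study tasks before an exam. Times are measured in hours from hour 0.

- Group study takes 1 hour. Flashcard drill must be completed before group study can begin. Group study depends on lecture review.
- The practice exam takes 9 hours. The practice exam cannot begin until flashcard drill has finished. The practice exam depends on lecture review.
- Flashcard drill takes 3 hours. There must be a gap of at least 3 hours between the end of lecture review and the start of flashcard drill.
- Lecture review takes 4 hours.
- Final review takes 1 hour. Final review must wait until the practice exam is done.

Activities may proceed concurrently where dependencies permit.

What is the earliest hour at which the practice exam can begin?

Lecture review has no prerequisites, so it starts at hour 0 and finishes at hour 4.
Flashcard drill waits on lecture review (finishes hour 4, plus 3-hour gap → hour 7), so it starts at hour 7 and finishes at 7 + 3 = hour 10.
The practice exam waits on flashcard drill (finishes hour 10); lecture review (finishes hour 4). The latest of these is hour 10, which is the earliest the practice exam can start.

10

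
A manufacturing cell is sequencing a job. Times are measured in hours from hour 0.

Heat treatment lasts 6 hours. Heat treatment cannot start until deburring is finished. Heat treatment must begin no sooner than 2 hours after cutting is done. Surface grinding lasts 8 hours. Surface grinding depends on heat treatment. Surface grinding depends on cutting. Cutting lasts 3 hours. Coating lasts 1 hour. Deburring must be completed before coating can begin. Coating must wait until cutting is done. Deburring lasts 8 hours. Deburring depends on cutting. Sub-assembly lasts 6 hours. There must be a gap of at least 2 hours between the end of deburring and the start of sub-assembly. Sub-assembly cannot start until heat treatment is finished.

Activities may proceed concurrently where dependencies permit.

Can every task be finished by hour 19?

Nothing blocks cutting, so it runs from hour 0 to hour 3.
After cutting (finishes hour 3), deburring can start at hour 3 and finishes at hour 11.
Coating has to wait for deburring (finishes hour 11); cutting (finishes hour 3). The latest of these is hour 11, so coating runs hour 11 to 11 + 1 = hour 12.
Heat treatment needs all of deburring (finishes hour 11); cutting (finishes hour 3, plus 2-hour gap → hour 5). That puts its earliest start at hour 11; it finishes at 11 + 6 = hour 17.
For sub-assembly: deburring (finishes hour 11, plus 2-hour gap → hour 13); heat treatment (finishes hour 17). Taking the maximum gives a start of hour 17, and it finishes at 17 + 6 = hour 23.
Surface grinding needs all of heat treatment (finishes hour 17); cutting (finishes hour 3). That puts its earliest start at hour 17; it finishes at 17 + 8 = hour 25.
The earliest everything can be done is hour 25, which is after the deadline of 19, so it is not possible.

No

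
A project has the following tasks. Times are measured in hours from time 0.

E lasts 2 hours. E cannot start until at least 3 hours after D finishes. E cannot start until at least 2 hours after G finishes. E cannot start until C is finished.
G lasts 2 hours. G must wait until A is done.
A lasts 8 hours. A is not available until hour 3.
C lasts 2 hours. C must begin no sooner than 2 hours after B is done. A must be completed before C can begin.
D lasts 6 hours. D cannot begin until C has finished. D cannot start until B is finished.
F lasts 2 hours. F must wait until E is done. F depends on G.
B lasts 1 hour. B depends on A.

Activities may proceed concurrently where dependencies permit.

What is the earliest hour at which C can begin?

14

A cannot begin until its own release at hour 3. It runs from hour 3 to 3 + 8 = hour 11.
B cannot begin until A (finishes hour 11). It runs from hour 11 to 11 + 1 = hour 12.
C waits on B (finishes hour 12, plus 2-hour gap → hour 14); A (finishes hour 11). The latest of these is hour 14, which is the earliest C can start.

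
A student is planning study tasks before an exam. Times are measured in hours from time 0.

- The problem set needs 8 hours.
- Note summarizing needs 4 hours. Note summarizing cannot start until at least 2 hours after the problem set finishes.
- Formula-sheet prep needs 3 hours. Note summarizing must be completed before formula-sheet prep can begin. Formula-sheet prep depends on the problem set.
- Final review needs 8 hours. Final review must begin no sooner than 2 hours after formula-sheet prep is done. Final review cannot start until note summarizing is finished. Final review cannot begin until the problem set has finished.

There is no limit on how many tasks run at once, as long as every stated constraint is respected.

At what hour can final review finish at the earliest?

Nothing blocks the problem set, so it runs from hour 0 to hour 8.
Note summarizing waits on the problem set (finishes hour 8, plus 2-hour gap → hour 10), so it starts at hour 10 and finishes at 10 + 4 = hour 14.
For formula-sheet prep: note summarizing (finishes hour 14); the problem set (finishes hour 8). Taking the maximum gives a start of hour 14, and it finishes at 14 + 3 = hour 17.
Final review needs all of formula-sheet prep (finishes hour 17, plus 2-hour gap → hour 19); note summarizing (finishes hour 14); the problem set (finishes hour 8). That puts its earliest start at hour 19; it finishes at 19 + 8 = hour 27.

27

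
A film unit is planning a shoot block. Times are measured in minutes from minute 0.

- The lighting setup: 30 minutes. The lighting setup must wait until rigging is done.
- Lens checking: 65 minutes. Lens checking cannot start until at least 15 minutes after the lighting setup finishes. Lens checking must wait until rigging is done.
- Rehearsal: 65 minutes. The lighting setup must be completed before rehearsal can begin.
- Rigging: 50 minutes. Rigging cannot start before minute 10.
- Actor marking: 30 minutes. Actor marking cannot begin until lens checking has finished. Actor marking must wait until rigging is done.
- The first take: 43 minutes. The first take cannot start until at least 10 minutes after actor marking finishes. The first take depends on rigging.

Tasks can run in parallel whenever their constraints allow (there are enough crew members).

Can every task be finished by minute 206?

No

Rigging waits on its own release at minute 10, so it starts at minute 10 and finishes at 10 + 50 = minute 60.
The lighting setup waits on rigging (finishes minute 60), so it starts at minute 60 and finishes at 60 + 30 = minute 90.
Rehearsal cannot begin until the lighting setup (finishes minute 90). It runs from minute 90 to 90 + 65 = minute 155.
Lens checking needs all of the lighting setup (finishes minute 90, plus 15-minute gap → minute 105); rigging (finishes minute 60). That puts its earliest start at minute 105; it finishes at 105 + 65 = minute 170.
For actor marking: lens checking (finishes minute 170); rigging (finishes minute 60). Taking the maximum gives a start of minute 170, and it finishes at 170 + 30 = minute 200.
The first take has to wait for actor marking (finishes minute 200, plus 10-minute gap → minute 210); rigging (finishes minute 60). The latest of these is minute 210, so the first take runs minute 210 to 210 + 43 = minute 253.
The earliest everything can be done is minute 253, which is after the deadline of 206, so it is not possible.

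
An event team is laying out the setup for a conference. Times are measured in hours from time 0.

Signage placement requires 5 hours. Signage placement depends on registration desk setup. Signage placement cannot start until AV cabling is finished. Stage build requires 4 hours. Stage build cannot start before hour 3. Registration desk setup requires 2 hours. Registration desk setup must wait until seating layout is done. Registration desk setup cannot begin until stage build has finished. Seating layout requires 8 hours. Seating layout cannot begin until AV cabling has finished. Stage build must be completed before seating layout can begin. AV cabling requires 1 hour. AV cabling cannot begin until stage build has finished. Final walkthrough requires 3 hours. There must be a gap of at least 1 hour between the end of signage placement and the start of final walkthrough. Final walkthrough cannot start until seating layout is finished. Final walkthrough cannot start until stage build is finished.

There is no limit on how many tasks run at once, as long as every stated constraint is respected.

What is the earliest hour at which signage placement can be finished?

23

After its own release at hour 3, stage build can start at hour 3 and finishes at hour 7.
AV cabling cannot begin until stage build (finishes hour 7). It runs from hour 7 to 7 + 1 = hour 8.
For seating layout: AV cabling (finishes hour 8); stage build (finishes hour 7). Taking the maximum gives a start of hour 8, and it finishes at 8 + 8 = hour 16.
For registration desk setup: seating layout (finishes hour 16); stage build (finishes hour 7). Taking the maximum gives a start of hour 16, and it finishes at 16 + 2 = hour 18.
Signage placement cannot start until registration desk setup (finishes hour 18); AV cabling (finishes hour 8). The controlling bound is hour 18, so signage placement finishes at 18 + 5 = hour 23.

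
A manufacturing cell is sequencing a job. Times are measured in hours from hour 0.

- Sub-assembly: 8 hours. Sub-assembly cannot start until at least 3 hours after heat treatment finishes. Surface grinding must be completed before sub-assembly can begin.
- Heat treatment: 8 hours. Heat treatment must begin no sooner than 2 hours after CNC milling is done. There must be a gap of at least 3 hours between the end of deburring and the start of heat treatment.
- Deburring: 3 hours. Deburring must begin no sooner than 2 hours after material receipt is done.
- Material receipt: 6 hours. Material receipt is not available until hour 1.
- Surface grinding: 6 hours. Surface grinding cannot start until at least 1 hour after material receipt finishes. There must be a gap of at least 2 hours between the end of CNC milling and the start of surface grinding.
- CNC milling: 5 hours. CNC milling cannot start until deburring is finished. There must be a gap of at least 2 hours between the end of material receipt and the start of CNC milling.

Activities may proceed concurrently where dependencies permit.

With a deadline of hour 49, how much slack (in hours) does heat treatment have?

11

Material receipt cannot begin until its own release at hour 1. It runs from hour 1 to 1 + 6 = hour 7.
After material receipt (finishes hour 7, plus 2-hour gap → hour 9), deburring can start at hour 9 and finishes at hour 12.
For CNC milling: deburring (finishes hour 12); material receipt (finishes hour 7, plus 2-hour gap → hour 9). Taking the maximum gives a start of hour 12, and it finishes at 12 + 5 = hour 17.
Heat treatment cannot start until CNC milling (finishes hour 17, plus 2-hour gap → hour 19); deburring (finishes hour 12, plus 3-hour gap → hour 15). The controlling bound is hour 19, so heat treatment finishes at 19 + 8 = hour 27.

Working backward from the deadline:
Sub-assembly has no dependents, so it just needs to finish by hour 49. Starting by 49 − 8 = hour 41 achieves that.
Heat treatment has to be done before sub-assembly (must start by hour 41, minus 3-hour gap → hour 38). That means finishing by hour 38, i.e. starting by 38 − 8 = hour 30.
So heat treatment can start as early as hour 19 and as late as hour 30, giving 30 − 19 = 11 hours of slack.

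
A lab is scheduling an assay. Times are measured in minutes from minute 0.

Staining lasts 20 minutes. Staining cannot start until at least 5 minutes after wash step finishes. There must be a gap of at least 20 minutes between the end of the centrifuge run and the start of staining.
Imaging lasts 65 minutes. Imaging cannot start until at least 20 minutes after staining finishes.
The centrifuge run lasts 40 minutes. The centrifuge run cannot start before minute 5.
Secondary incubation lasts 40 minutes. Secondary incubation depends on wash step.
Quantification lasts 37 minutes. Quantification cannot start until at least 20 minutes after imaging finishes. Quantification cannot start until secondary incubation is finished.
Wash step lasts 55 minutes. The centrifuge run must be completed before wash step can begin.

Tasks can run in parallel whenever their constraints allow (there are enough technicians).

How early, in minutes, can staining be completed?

125

After its own release at minute 5, the centrifuge run can start at minute 5 and finishes at minute 45.
Wash step cannot begin until the centrifuge run (finishes minute 45). It runs from minute 45 to 45 + 55 = minute 100.
Staining has to wait for wash step (finishes minute 100, plus 5-minute gap → minute 105); the centrifuge run (finishes minute 45, plus 20-minute gap → minute 65). The latest of these is minute 105, so staining runs minute 105 to 105 + 20 = minute 125.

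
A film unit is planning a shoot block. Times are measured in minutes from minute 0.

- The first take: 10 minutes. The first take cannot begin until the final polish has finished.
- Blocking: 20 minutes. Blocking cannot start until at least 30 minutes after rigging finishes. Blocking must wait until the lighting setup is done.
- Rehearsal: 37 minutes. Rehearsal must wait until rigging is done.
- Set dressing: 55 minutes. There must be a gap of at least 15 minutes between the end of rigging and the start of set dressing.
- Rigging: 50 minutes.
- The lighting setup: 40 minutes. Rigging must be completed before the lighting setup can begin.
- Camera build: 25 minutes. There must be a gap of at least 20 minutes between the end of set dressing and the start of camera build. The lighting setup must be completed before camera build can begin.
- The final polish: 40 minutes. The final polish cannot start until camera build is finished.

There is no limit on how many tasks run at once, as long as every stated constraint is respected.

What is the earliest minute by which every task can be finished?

Rigging has no prerequisites, so it starts at minute 0 and finishes at minute 50.
Rehearsal cannot begin until rigging (finishes minute 50). It runs from minute 50 to 50 + 37 = minute 87.
The lighting setup waits on rigging (finishes minute 50), so it starts at minute 50 and finishes at 50 + 40 = minute 90.
For blocking: rigging (finishes minute 50, plus 30-minute gap → minute 80); the lighting setup (finishes minute 90). Taking the maximum gives a start of minute 90, and it finishes at 90 + 20 = minute 110.
Set dressing waits on rigging (finishes minute 50, plus 15-minute gap → minute 65), so it starts at minute 65 and finishes at 65 + 55 = minute 120.
For camera build: set dressing (finishes minute 120, plus 20-minute gap → minute 140); the lighting setup (finishes minute 90). Taking the maximum gives a start of minute 140, and it finishes at 140 + 25 = minute 165.
The final polish waits on camera build (finishes minute 165), so it starts at minute 165 and finishes at 165 + 40 = minute 205.
The first take cannot begin until the final polish (finishes minute 205). It runs from minute 205 to 205 + 10 = minute 215.
All tasks are finished once the last one completes. Finish times: Rigging at 50, Set dressing at 120, The lighting setup at 90, Camera build at 165, Blocking at 110, Rehearsal at 87, The final polish at 205, The first take at 215. The latest is minute 215.

215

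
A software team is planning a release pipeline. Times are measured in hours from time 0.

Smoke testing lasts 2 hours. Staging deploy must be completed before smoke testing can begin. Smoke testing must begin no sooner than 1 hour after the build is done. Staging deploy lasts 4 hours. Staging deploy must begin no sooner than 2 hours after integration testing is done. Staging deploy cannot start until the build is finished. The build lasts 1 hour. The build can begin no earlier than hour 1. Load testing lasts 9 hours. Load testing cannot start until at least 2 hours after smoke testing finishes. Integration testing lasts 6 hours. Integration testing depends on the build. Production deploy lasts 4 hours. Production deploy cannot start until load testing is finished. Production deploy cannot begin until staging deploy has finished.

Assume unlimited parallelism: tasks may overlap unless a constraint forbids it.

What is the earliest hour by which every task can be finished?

The build cannot begin until its own release at hour 1. It runs from hour 1 to 1 + 1 = hour 2.
Integration testing waits on the build (finishes hour 2), so it starts at hour 2 and finishes at 2 + 6 = hour 8.
For staging deploy: integration testing (finishes hour 8, plus 2-hour gap → hour 10); the build (finishes hour 2). Taking the maximum gives a start of hour 10, and it finishes at 10 + 4 = hour 14.
Smoke testing needs all of staging deploy (finishes hour 14); the build (finishes hour 2, plus 1-hour gap → hour 3). That puts its earliest start at hour 14; it finishes at 14 + 2 = hour 16.
After smoke testing (finishes hour 16, plus 2-hour gap → hour 18), load testing can start at hour 18 and finishes at hour 27.
Production deploy has to wait for load testing (finishes hour 27); staging deploy (finishes hour 14). The latest of these is hour 27, so production deploy runs hour 27 to 27 + 4 = hour 31.
All tasks are finished once the last one completes. Finish times: The build at 2, Integration testing at 8, Staging deploy at 14, Smoke testing at 16, Load testing at 27, Production deploy at 31. The latest is hour 31.

31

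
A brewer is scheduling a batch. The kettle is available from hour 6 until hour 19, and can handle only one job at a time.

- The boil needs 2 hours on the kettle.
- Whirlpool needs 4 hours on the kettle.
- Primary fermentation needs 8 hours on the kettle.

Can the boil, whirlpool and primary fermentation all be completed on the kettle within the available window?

No

The kettle window is 19 − 6 = 13 hours.
Running back to back, the jobs need 2 + 4 + 8 = 14 hours on the kettle.
Since 14 > 13, they cannot all fit.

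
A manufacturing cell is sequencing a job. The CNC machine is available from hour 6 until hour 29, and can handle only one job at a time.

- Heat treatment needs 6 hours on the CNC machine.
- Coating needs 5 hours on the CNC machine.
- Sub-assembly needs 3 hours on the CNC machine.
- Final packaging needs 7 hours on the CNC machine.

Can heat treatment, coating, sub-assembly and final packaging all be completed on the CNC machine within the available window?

Yes

The CNC machine window is 29 − 6 = 23 hours.
Running back to back, the jobs need 6 + 5 + 3 + 7 = 21 hours on the CNC machine.
Since 21 ≤ 23, they fit within the window.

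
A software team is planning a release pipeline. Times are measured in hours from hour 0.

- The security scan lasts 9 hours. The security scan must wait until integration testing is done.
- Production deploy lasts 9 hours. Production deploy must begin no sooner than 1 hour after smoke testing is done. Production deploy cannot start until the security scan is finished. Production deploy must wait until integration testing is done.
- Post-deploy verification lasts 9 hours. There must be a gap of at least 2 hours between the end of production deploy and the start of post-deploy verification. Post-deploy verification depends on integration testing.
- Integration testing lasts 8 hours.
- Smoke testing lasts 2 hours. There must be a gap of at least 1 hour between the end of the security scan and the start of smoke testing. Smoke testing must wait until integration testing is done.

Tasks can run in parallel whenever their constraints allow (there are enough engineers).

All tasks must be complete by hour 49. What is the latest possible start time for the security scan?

16

To finish by hour 49, post-deploy verification (duration 9) must start no later than hour 40.
Production deploy feeds into post-deploy verification (must start by hour 40, minus 2-hour gap → hour 38); so production deploy must finish by hour 38 and therefore start by hour 29.
Smoke testing feeds into production deploy (must start by hour 29, minus 1-hour gap → hour 28); so smoke testing must finish by hour 28 and therefore start by hour 26.
For the security scan: smoke testing (must start by hour 26, minus 1-hour gap → hour 25); production deploy (must start by hour 29). The most restrictive is hour 25; with a 9-hour duration, the security scan must start by hour 16.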